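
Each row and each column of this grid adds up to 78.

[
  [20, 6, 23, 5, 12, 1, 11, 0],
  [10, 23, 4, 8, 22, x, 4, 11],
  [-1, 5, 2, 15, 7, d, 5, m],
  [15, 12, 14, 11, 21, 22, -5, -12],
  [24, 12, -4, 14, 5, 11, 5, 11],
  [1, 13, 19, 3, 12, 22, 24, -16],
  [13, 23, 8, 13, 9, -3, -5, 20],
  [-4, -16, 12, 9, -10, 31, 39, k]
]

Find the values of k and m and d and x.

k = 17, m = 47, d = -2, x = -4

The known cells in row 8 total 61, leaving 78 − 61 = 17 for the blank.
The known cells in column 8 total 31, leaving 78 − 31 = 47 for the blank.
The known cells in row 3 total 80, leaving 78 − 80 = -2 for the blank.
The known cells in row 2 total 82, leaving 78 − 82 = -4 for the blank.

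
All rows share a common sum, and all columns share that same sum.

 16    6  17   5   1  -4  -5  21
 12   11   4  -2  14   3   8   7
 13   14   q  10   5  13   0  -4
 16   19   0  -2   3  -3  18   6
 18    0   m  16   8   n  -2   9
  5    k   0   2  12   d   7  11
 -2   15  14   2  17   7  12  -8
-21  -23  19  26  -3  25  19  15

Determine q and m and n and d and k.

Rows 1 and 2 both sum to 57, so that's the common total.
Column 2 has 6 + 11 + 14 + 19 + 0 + 15 − 23 = 42; the blank must be 57 − 42 = 15.
Row 6 has 5 + 15 + 0 + 2 + 12 + 7 + 11 = 52; the blank must be 57 − 52 = 5.
Column 6 has -4 + 3 + 13 − 3 + 5 + 7 + 25 = 46; the blank must be 57 − 46 = 11.
Row 5 has 18 + 0 + 16 + 8 + 11 − 2 + 9 = 60; the blank must be 57 − 60 = -3.
Row 3 has 13 + 14 + 10 + 5 + 13 + 0 − 4 = 51; the blank must be 57 − 51 = 6.

q = 6, m = -3, n = 11, d = 5, k = 15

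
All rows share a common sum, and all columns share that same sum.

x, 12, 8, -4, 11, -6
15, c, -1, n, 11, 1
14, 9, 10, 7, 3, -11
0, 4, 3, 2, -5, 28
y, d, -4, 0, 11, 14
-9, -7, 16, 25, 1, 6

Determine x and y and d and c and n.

x = 11, y = 1, d = 10, c = 4, n = 2

Rows 3 and 4 both sum to 32, so that's the common total.
The known cells in row 1 total 21, leaving 32 − 21 = 11 for the blank.
The known cells in column 1 total 31, leaving 32 − 31 = 1 for the blank.
The known cells in row 5 total 22, leaving 32 − 22 = 10 for the blank.
The known cells in column 2 total 28, leaving 32 − 28 = 4 for the blank.
The known cells in row 2 total 30, leaving 32 − 30 = 2 for the blank.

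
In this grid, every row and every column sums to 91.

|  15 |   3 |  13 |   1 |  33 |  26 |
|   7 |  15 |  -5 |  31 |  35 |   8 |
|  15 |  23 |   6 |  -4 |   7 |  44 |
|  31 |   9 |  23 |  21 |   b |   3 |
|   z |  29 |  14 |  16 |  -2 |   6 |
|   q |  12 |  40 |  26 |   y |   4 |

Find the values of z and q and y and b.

The known cells in row 5 total 63, leaving 91 − 63 = 28 for the blank.
The known cells in column 1 total 96, leaving 91 − 96 = -5 for the blank.
The known cells in row 6 total 77, leaving 91 − 77 = 14 for the blank.
The known cells in row 4 total 87, leaving 91 − 87 = 4 for the blank.

z = 28, q = -5, y = 14, b = 4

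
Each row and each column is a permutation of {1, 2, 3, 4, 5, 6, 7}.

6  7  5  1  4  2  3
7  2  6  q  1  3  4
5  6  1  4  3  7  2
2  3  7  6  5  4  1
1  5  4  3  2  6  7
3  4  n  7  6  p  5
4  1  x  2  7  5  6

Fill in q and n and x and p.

For row 7, column 3: row 7 already has {1, 2, 4, 5, 6, 7}; that leaves 3.
Cell (6,6): column 6 already has {2, 3, 4, 5, 6, 7} → 1.
Cell (2,4): row 2 already has {1, 2, 3, 4, 6, 7} → 5.
At (row 6, col 3): row 6 already has {1, 3, 4, 5, 6, 7}, so the value is 2.

q = 5, n = 2, x = 3, p = 1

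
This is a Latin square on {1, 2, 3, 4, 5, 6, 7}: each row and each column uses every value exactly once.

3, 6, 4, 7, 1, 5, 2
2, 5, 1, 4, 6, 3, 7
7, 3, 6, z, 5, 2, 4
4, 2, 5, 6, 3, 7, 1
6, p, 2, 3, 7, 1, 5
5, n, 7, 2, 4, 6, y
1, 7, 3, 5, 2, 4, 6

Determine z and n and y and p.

z = 1, n = 1, y = 3, p = 4

For row 3, column 4: row 3 already has {2, 3, 4, 5, 6, 7}; that leaves 1.
For row 5, column 2: row 5 already has {1, 2, 3, 5, 6, 7}; that leaves 4.
Cell (6,2): column 2 already has {2, 3, 4, 5, 6, 7} → 1.
Cell (6,7): row 6 already has {1, 2, 4, 5, 6, 7} → 3.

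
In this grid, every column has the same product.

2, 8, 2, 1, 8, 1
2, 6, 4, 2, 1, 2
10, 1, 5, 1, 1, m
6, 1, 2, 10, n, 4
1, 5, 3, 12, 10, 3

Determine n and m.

Columns 1 and 4 each multiply to 240, so every column has product 240.
Column 5: 8×1×1×10 = 80, so the missing entry is 240 ÷ 80 = 3.
Column 6: 1×2×4×3 = 24, so the missing entry is 240 ÷ 24 = 10.

n = 3, m = 10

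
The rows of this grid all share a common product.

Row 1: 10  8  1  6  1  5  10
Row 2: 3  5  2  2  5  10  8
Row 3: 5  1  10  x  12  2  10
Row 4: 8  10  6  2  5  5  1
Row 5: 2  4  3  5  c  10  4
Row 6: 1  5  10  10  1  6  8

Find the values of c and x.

Rows 2 and 6 each multiply to 24000, so every row has product 24000.
Row 5: 2×4×3×5×10×4 = 4800, so the missing entry is 24000 ÷ 4800 = 5.
Row 3: 5×1×10×12×2×10 = 12000, so the missing entry is 24000 ÷ 12000 = 2.

c = 5, x = 2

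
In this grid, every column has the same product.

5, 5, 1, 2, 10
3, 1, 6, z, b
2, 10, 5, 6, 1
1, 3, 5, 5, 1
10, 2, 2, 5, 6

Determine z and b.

z = 1, b = 5

Columns 1 and 2 each multiply to 300, so every column has product 300.
Column 4: 2×6×5×5 = 300, so the missing entry is 300 ÷ 300 = 1.
Column 5: 10×1×1×6 = 60, so the missing entry is 300 ÷ 60 = 5.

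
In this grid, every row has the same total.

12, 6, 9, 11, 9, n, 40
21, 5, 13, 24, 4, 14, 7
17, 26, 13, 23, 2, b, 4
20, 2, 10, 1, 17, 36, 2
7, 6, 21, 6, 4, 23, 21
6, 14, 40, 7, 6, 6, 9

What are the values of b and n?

Rows 4 and 5 both add up to 88, so every row sums to 88.
Row 3: 17 + 26 + 13 + 23 + 2 + 4 = 85, so the missing entry is 88 − 85 = 3.
Row 1: 12 + 6 + 9 + 11 + 9 + 40 = 87, so the missing entry is 88 − 87 = 1.

b = 3, n = 1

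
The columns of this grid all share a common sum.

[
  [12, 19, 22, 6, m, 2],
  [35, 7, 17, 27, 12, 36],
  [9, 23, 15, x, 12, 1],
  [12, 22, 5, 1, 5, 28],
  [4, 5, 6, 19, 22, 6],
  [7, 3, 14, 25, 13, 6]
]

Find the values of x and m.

The complete columns each total 79.
Column 4 is missing 79 − 78 = 1 (since 6 + 27 + 1 + 19 + 25 = 78).
Column 5 is missing 79 − 64 = 15 (since 12 + 12 + 5 + 22 + 13 = 64).

x = 1, m = 15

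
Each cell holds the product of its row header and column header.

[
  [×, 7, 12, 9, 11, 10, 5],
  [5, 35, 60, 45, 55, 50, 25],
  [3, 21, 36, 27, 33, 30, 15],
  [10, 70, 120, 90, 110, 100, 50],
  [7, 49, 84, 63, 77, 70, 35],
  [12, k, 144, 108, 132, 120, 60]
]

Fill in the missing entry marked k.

84

12 × 7 = 84.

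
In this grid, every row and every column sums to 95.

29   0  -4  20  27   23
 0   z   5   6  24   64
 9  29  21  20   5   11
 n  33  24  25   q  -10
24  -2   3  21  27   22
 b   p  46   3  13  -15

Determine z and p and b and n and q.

Column 5: 27 + 24 + 5 + 27 + 13 = 96, so its missing entry is 95 − 96 = -1.
Row 2: 0 + 5 + 6 + 24 + 64 = 99, so its missing entry is 95 − 99 = -4.
Column 2: 0 − 4 + 29 + 33 − 2 = 56, so its missing entry is 95 − 56 = 39.
Row 4: 33 + 24 + 25 − 1 − 10 = 71, so its missing entry is 95 − 71 = 24.
Row 6: 39 + 46 + 3 + 13 − 15 = 86, so its missing entry is 95 − 86 = 9.

z = -4, p = 39, b = 9, n = 24, q = -1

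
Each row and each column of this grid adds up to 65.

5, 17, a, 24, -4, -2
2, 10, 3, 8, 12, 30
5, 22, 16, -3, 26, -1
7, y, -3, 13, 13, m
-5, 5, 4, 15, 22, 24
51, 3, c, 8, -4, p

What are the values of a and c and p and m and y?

The known cells in column 2 total 57, leaving 65 − 57 = 8 for the blank.
The known cells in row 1 total 40, leaving 65 − 40 = 25 for the blank.
The known cells in row 4 total 38, leaving 65 − 38 = 27 for the blank.
The known cells in column 6 total 78, leaving 65 − 78 = -13 for the blank.
The known cells in row 6 total 45, leaving 65 − 45 = 20 for the blank.

a = 25, c = 20, p = -13, m = 27, y = 8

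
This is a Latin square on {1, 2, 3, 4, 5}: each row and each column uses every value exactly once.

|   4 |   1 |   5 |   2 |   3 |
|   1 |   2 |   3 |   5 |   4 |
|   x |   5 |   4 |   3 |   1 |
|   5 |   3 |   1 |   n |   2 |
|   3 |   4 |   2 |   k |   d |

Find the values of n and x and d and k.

n = 4, x = 2, d = 5, k = 1

Cell (5,5): column 5 already has {1, 2, 3, 4} → 5.
Cell (4,4): row 4 already has {1, 2, 3, 5} → 4.
At (row 3, col 1): row 3 already has {1, 3, 4, 5}, so the value is 2.
At (row 5, col 4): row 5 already has {2, 3, 4, 5}, so the value is 1.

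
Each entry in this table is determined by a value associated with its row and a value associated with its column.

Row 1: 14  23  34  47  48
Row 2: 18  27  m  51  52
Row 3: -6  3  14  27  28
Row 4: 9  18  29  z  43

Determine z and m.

The difference between any two rows is the same in every column — this is an addition table with the headers hidden.
Row 4 minus row 1 is 43 − 48 = -5, so its entry in column 4 is 47 + (-5) = 42.
Row 2 minus row 1 is 52 − 48 = 4, so its entry in column 3 is 34 + 4 = 38.

z = 42, m = 38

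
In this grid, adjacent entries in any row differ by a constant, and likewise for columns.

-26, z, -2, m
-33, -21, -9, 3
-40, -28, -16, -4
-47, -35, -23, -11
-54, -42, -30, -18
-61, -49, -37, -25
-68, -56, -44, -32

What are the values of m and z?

Along each row the entries change by 12 per step; down each column they change by -7.
Row 1: from -26 at column 1, stepping by 12 to column 4 gives 10.
Row 1: from -26 at column 1, stepping by 12 to column 2 gives -14.

m = 10, z = -14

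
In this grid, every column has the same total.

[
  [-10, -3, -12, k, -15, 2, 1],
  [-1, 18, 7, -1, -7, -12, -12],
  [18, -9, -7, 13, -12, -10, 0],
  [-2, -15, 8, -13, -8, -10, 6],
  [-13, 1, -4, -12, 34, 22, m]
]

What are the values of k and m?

k = 5, m = -3

The complete columns each total -8.
Column 4 is missing -8 − (-13) = 5 (since -1 + 13 − 13 − 12 = -13).
Column 7 is missing -8 − (-5) = -3 (since 1 − 12 + 0 + 6 = -5).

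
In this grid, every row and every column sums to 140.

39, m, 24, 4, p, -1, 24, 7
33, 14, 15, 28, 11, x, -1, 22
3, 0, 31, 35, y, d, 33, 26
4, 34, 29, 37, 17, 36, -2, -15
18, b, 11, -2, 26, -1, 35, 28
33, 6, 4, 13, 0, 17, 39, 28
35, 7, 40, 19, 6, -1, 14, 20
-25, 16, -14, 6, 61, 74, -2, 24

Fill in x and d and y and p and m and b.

x = 18, d = -2, y = 14, p = 5, m = 38, b = 25

The known cells in row 2 total 122, leaving 140 − 122 = 18 for the blank.
The known cells in column 6 total 142, leaving 140 − 142 = -2 for the blank.
The known cells in row 3 total 126, leaving 140 − 126 = 14 for the blank.
The known cells in column 5 total 135, leaving 140 − 135 = 5 for the blank.
The known cells in row 1 total 102, leaving 140 − 102 = 38 for the blank.
The known cells in row 5 total 115, leaving 140 − 115 = 25 for the blank.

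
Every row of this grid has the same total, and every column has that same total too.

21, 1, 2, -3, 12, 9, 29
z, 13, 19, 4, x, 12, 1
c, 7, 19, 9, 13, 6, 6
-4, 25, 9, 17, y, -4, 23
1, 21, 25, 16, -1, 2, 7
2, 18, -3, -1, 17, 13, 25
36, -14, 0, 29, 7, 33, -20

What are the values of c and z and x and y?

c = 11, z = 4, x = 18, y = 5

Rows 1 and 5 both sum to 71, so that's the common total.
Row 3: 7 + 19 + 9 + 13 + 6 + 6 = 60, so its missing entry is 71 − 60 = 11.
Column 1: 21 + 11 − 4 + 1 + 2 + 36 = 67, so its missing entry is 71 − 67 = 4.
Row 4: -4 + 25 + 9 + 17 − 4 + 23 = 66, so its missing entry is 71 − 66 = 5.
Row 2: 4 + 13 + 19 + 4 + 12 + 1 = 53, so its missing entry is 71 − 53 = 18.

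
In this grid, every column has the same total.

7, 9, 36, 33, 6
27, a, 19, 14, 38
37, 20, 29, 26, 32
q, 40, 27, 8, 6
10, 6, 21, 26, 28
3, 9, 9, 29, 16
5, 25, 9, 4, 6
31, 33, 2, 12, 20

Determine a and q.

a = 10, q = 32

Columns 3 and 5 both add up to 152, so every column sums to 152.
Column 2: 9 + 20 + 40 + 6 + 9 + 25 + 33 = 142, so the missing entry is 152 − 142 = 10.
Column 1: 7 + 27 + 37 + 10 + 3 + 5 + 31 = 120, so the missing entry is 152 − 120 = 32.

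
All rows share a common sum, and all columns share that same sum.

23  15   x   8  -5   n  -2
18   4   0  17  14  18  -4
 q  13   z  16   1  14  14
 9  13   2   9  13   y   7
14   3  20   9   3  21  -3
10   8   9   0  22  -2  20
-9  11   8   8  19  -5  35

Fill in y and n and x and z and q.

Rows 2 and 5 both sum to 67, so that's the common total.
The known cells in column 1 total 65, leaving 67 − 65 = 2 for the blank.
The known cells in row 3 total 60, leaving 67 − 60 = 7 for the blank.
The known cells in column 3 total 46, leaving 67 − 46 = 21 for the blank.
The known cells in row 1 total 60, leaving 67 − 60 = 7 for the blank.
The known cells in row 4 total 53, leaving 67 − 53 = 14 for the blank.

y = 14, n = 7, x = 21, z = 7, q = 2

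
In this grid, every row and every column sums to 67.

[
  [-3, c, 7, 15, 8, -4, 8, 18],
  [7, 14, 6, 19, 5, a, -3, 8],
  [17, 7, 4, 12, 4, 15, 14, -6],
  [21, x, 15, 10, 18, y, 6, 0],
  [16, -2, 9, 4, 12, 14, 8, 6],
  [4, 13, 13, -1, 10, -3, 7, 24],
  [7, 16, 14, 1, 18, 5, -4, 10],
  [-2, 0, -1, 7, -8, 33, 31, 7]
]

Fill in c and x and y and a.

c = 18, x = 1, y = -4, a = 11

The known cells in row 1 total 49, leaving 67 − 49 = 18 for the blank.
The known cells in column 2 total 66, leaving 67 − 66 = 1 for the blank.
The known cells in row 4 total 71, leaving 67 − 71 = -4 for the blank.
The known cells in row 2 total 56, leaving 67 − 56 = 11 for the blank.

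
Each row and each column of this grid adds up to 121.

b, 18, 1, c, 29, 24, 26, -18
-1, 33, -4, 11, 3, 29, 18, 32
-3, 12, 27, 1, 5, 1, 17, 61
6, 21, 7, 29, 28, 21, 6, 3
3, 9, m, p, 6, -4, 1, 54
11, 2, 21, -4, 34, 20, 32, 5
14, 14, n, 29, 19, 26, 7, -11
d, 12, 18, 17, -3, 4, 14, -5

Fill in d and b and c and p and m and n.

The known cells in row 7 total 98, leaving 121 − 98 = 23 for the blank.
The known cells in row 8 total 57, leaving 121 − 57 = 64 for the blank.
The known cells in column 1 total 94, leaving 121 − 94 = 27 for the blank.
The known cells in row 1 total 107, leaving 121 − 107 = 14 for the blank.
The known cells in column 4 total 97, leaving 121 − 97 = 24 for the blank.
The known cells in row 5 total 93, leaving 121 − 93 = 28 for the blank.

d = 64, b = 27, c = 14, p = 24, m = 28, n = 23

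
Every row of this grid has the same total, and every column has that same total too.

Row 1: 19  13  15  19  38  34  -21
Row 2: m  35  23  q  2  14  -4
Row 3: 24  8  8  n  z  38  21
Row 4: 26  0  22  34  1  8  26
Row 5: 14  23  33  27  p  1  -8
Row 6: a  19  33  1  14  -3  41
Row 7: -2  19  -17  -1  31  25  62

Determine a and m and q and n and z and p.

Rows 1 and 4 both sum to 117, so that's the common total.
Row 5: 14 + 23 + 33 + 27 + 1 − 8 = 90, so its missing entry is 117 − 90 = 27.
Column 5: 38 + 2 + 1 + 27 + 14 + 31 = 113, so its missing entry is 117 − 113 = 4.
Row 3: 24 + 8 + 8 + 4 + 38 + 21 = 103, so its missing entry is 117 − 103 = 14.
Row 6: 19 + 33 + 1 + 14 − 3 + 41 = 105, so its missing entry is 117 − 105 = 12.
Column 1: 19 + 24 + 26 + 14 + 12 − 2 = 93, so its missing entry is 117 − 93 = 24.
Row 2: 24 + 35 + 23 + 2 + 14 − 4 = 94, so its missing entry is 117 − 94 = 23.

a = 12, m = 24, q = 23, n = 14, z = 4, p = 27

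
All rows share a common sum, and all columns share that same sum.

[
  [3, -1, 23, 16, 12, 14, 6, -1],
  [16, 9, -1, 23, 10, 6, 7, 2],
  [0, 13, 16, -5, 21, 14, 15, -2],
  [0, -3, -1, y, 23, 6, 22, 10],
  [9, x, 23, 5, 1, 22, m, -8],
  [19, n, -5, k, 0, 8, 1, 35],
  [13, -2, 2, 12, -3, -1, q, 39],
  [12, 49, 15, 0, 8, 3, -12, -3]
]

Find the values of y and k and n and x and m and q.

Rows 1 and 2 both sum to 72, so that's the common total.
Row 7 has 13 − 2 + 2 + 12 − 3 − 1 + 39 = 60; the blank must be 72 − 60 = 12.
Column 7 has 6 + 7 + 15 + 22 + 1 + 12 − 12 = 51; the blank must be 72 − 51 = 21.
Row 4 has 0 − 3 − 1 + 23 + 6 + 22 + 10 = 57; the blank must be 72 − 57 = 15.
Column 4 has 16 + 23 − 5 + 15 + 5 + 12 + 0 = 66; the blank must be 72 − 66 = 6.
Row 6 has 19 − 5 + 6 + 0 + 8 + 1 + 35 = 64; the blank must be 72 − 64 = 8.
Row 5 has 9 + 23 + 5 + 1 + 22 + 21 − 8 = 73; the blank must be 72 − 73 = -1.

y = 15, k = 6, n = 8, x = -1, m = 21, q = 12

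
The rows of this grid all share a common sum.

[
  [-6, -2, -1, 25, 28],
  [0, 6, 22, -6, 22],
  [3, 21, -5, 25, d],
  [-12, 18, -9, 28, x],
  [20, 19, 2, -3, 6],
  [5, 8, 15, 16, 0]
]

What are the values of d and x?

Rows 1 and 2 both add up to 44, so every row sums to 44.
Row 3: 3 + 21 − 5 + 25 = 44, so the missing entry is 44 − 44 = 0.
Row 4: -12 + 18 − 9 + 28 = 25, so the missing entry is 44 − 25 = 19.

d = 0, x = 19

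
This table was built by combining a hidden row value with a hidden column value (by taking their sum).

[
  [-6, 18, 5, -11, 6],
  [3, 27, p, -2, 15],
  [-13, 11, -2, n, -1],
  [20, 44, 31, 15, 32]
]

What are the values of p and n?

p = 14, n = -18

The difference between any two rows is the same in every column — this is an addition table with the headers hidden.
Row 2 minus row 1 is 3 − (-6) = 9, so its entry in column 3 is 5 + 9 = 14.
Row 3 minus row 1 is -13 − (-6) = -7, so its entry in column 4 is -11 + (-7) = -18.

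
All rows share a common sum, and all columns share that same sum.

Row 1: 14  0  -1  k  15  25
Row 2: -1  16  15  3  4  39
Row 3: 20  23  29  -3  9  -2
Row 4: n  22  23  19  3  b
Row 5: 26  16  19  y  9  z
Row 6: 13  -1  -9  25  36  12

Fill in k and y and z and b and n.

Rows 2 and 3 both sum to 76, so that's the common total.
Row 1: 14 + 0 − 1 + 15 + 25 = 53, so its missing entry is 76 − 53 = 23.
Column 4: 23 + 3 − 3 + 19 + 25 = 67, so its missing entry is 76 − 67 = 9.
Column 1: 14 − 1 + 20 + 26 + 13 = 72, so its missing entry is 76 − 72 = 4.
Row 5: 26 + 16 + 19 + 9 + 9 = 79, so its missing entry is 76 − 79 = -3.
Row 4: 4 + 22 + 23 + 19 + 3 = 71, so its missing entry is 76 − 71 = 5.

k = 23, y = 9, z = -3, b = 5, n = 4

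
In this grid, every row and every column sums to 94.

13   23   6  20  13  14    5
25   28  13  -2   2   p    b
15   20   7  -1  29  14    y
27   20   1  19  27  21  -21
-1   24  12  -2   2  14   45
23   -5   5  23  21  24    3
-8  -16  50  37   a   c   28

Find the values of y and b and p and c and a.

Column 5 has 13 + 2 + 29 + 27 + 2 + 21 = 94; the blank must be 94 − 94 = 0.
Row 7 has -8 − 16 + 50 + 37 + 0 + 28 = 91; the blank must be 94 − 91 = 3.
Column 6 has 14 + 14 + 21 + 14 + 24 + 3 = 90; the blank must be 94 − 90 = 4.
Row 3 has 15 + 20 + 7 − 1 + 29 + 14 = 84; the blank must be 94 − 84 = 10.
Row 2 has 25 + 28 + 13 − 2 + 2 + 4 = 70; the blank must be 94 − 70 = 24.

y = 10, b = 24, p = 4, c = 3, a = 0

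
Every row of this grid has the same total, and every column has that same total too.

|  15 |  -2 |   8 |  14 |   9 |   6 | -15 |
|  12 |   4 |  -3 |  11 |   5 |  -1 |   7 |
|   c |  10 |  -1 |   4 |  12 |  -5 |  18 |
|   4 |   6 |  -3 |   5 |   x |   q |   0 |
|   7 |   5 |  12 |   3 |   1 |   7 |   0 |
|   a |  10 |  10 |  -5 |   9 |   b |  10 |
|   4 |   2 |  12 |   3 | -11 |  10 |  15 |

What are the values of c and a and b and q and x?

Rows 1 and 2 both sum to 35, so that's the common total.
Column 5 has 9 + 5 + 12 + 1 + 9 − 11 = 25; the blank must be 35 − 25 = 10.
Row 3 has 10 − 1 + 4 + 12 − 5 + 18 = 38; the blank must be 35 − 38 = -3.
Column 1 has 15 + 12 − 3 + 4 + 7 + 4 = 39; the blank must be 35 − 39 = -4.
Row 6 has -4 + 10 + 10 − 5 + 9 + 10 = 30; the blank must be 35 − 30 = 5.
Row 4 has 4 + 6 − 3 + 5 + 10 + 0 = 22; the blank must be 35 − 22 = 13.

c = -3, a = -4, b = 5, q = 13, x = 10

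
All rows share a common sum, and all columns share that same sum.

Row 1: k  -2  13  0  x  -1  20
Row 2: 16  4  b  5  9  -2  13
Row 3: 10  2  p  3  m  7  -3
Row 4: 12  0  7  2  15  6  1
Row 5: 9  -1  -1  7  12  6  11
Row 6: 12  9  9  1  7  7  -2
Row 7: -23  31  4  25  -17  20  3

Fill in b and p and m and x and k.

Rows 4 and 5 both sum to 43, so that's the common total.
Row 2 has 16 + 4 + 5 + 9 − 2 + 13 = 45; the blank must be 43 − 45 = -2.
Column 1 has 16 + 10 + 12 + 9 + 12 − 23 = 36; the blank must be 43 − 36 = 7.
Row 1 has 7 − 2 + 13 + 0 − 1 + 20 = 37; the blank must be 43 − 37 = 6.
Column 5 has 6 + 9 + 15 + 12 + 7 − 17 = 32; the blank must be 43 − 32 = 11.
Row 3 has 10 + 2 + 3 + 11 + 7 − 3 = 30; the blank must be 43 − 30 = 13.

b = -2, p = 13, m = 11, x = 6, k = 7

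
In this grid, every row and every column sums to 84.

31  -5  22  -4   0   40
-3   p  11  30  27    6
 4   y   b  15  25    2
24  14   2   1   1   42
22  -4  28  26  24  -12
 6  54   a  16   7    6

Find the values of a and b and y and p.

a = -5, b = 26, y = 12, p = 13

The known cells in row 2 total 71, leaving 84 − 71 = 13 for the blank.
The known cells in column 2 total 72, leaving 84 − 72 = 12 for the blank.
The known cells in row 3 total 58, leaving 84 − 58 = 26 for the blank.
The known cells in row 6 total 89, leaving 84 − 89 = -5 for the blank.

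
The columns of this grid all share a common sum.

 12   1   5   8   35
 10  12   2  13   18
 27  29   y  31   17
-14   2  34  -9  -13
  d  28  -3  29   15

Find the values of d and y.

Column 2 sums to 72 and so does column 4; that's the common total.
In column 1 the known cells total 35, leaving 72 − 35 = 37.
In column 3 the known cells total 38, leaving 72 − 38 = 34.

d = 37, y = 34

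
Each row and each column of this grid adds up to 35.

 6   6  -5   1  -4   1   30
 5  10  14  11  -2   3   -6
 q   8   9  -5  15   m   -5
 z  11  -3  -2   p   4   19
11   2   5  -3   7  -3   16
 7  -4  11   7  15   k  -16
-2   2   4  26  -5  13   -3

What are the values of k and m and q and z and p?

Row 6: 7 − 4 + 11 + 7 + 15 − 16 = 20, so its missing entry is 35 − 20 = 15.
Column 5: -4 − 2 + 15 + 7 + 15 − 5 = 26, so its missing entry is 35 − 26 = 9.
Row 4: 11 − 3 − 2 + 9 + 4 + 19 = 38, so its missing entry is 35 − 38 = -3.
Column 1: 6 + 5 − 3 + 11 + 7 − 2 = 24, so its missing entry is 35 − 24 = 11.
Row 3: 11 + 8 + 9 − 5 + 15 − 5 = 33, so its missing entry is 35 − 33 = 2.

k = 15, m = 2, q = 11, z = -3, p = 9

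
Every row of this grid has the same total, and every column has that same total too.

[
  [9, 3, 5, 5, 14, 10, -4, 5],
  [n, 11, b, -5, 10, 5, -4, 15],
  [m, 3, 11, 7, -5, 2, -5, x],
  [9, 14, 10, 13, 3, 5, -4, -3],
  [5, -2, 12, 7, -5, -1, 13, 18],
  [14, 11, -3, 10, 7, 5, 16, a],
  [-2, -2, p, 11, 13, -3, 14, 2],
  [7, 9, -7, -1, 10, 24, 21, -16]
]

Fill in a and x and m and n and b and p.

a = -13, x = 39, m = -5, n = 10, b = 5, p = 14

Rows 1 and 4 both sum to 47, so that's the common total.
Row 7: -2 − 2 + 11 + 13 − 3 + 14 + 2 = 33, so its missing entry is 47 − 33 = 14.
Column 3: 5 + 11 + 10 + 12 − 3 + 14 − 7 = 42, so its missing entry is 47 − 42 = 5.
Row 6: 14 + 11 − 3 + 10 + 7 + 5 + 16 = 60, so its missing entry is 47 − 60 = -13.
Column 8: 5 + 15 − 3 + 18 − 13 + 2 − 16 = 8, so its missing entry is 47 − 8 = 39.
Row 3: 3 + 11 + 7 − 5 + 2 − 5 + 39 = 52, so its missing entry is 47 − 52 = -5.
Row 2: 11 + 5 − 5 + 10 + 5 − 4 + 15 = 37, so its missing entry is 47 − 37 = 10.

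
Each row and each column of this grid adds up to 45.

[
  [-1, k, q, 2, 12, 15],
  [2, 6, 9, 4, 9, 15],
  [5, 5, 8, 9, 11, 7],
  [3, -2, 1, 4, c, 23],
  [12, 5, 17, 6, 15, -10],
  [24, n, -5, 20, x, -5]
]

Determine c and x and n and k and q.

Row 4 has 3 − 2 + 1 + 4 + 23 = 29; the blank must be 45 − 29 = 16.
Column 5 has 12 + 9 + 11 + 16 + 15 = 63; the blank must be 45 − 63 = -18.
Row 6 has 24 − 5 + 20 − 18 − 5 = 16; the blank must be 45 − 16 = 29.
Column 2 has 6 + 5 − 2 + 5 + 29 = 43; the blank must be 45 − 43 = 2.
Row 1 has -1 + 2 + 2 + 12 + 15 = 30; the blank must be 45 − 30 = 15.

c = 16, x = -18, n = 29, k = 2, q = 15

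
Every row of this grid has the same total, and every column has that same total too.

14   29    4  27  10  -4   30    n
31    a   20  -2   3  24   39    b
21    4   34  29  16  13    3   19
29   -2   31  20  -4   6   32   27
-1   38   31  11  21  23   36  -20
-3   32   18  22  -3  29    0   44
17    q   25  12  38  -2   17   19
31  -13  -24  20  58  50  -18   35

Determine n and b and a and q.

Rows 3 and 4 both sum to 139, so that's the common total.
The known cells in row 1 total 110, leaving 139 − 110 = 29 for the blank.
The known cells in column 8 total 153, leaving 139 − 153 = -14 for the blank.
The known cells in row 2 total 101, leaving 139 − 101 = 38 for the blank.
The known cells in row 7 total 126, leaving 139 − 126 = 13 for the blank.

n = 29, b = -14, a = 38, q = 13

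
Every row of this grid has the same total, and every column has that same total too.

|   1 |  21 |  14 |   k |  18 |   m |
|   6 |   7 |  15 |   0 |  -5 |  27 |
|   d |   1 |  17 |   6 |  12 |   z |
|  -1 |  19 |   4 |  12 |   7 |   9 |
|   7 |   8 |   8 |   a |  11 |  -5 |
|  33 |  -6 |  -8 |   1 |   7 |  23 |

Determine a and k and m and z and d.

Rows 2 and 4 both sum to 50, so that's the common total.
Row 5: 7 + 8 + 8 + 11 − 5 = 29, so its missing entry is 50 − 29 = 21.
Column 4: 0 + 6 + 12 + 21 + 1 = 40, so its missing entry is 50 − 40 = 10.
Column 1: 1 + 6 − 1 + 7 + 33 = 46, so its missing entry is 50 − 46 = 4.
Row 1: 1 + 21 + 14 + 10 + 18 = 64, so its missing entry is 50 − 64 = -14.
Row 3: 4 + 1 + 17 + 6 + 12 = 40, so its missing entry is 50 − 40 = 10.

a = 21, k = 10, m = -14, z = 10, d = 4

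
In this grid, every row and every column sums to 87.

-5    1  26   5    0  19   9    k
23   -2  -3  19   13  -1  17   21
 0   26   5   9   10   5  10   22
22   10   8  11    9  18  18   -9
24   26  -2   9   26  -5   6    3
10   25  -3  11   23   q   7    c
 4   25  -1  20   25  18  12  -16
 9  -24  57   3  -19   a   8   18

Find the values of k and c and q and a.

Row 1: -5 + 1 + 26 + 5 + 0 + 19 + 9 = 55, so its missing entry is 87 − 55 = 32.
Row 8: 9 − 24 + 57 + 3 − 19 + 8 + 18 = 52, so its missing entry is 87 − 52 = 35.
Column 6: 19 − 1 + 5 + 18 − 5 + 18 + 35 = 89, so its missing entry is 87 − 89 = -2.
Row 6: 10 + 25 − 3 + 11 + 23 − 2 + 7 = 71, so its missing entry is 87 − 71 = 16.

k = 32, c = 16, q = -2, a = 35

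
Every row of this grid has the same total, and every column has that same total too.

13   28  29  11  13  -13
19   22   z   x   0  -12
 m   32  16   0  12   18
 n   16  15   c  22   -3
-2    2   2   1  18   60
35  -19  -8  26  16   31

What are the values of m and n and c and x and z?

Rows 1 and 5 both sum to 81, so that's the common total.
The known cells in column 3 total 54, leaving 81 − 54 = 27 for the blank.
The known cells in row 3 total 78, leaving 81 − 78 = 3 for the blank.
The known cells in column 1 total 68, leaving 81 − 68 = 13 for the blank.
The known cells in row 4 total 63, leaving 81 − 63 = 18 for the blank.
The known cells in row 2 total 56, leaving 81 − 56 = 25 for the blank.

m = 3, n = 13, c = 18, x = 25, z = 27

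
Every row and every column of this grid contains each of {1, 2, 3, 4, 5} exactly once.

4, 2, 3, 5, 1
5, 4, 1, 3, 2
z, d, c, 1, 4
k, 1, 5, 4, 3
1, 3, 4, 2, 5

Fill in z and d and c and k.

Cell (3,3): column 3 already has {1, 3, 4, 5} → 2.
At (row 3, col 2): column 2 already has {1, 2, 3, 4}, so the value is 5.
At (row 3, col 1): row 3 already has {1, 2, 4, 5}, so the value is 3.
Cell (4,1): row 4 already has {1, 3, 4, 5} → 2.

z = 3, d = 5, c = 2, k = 2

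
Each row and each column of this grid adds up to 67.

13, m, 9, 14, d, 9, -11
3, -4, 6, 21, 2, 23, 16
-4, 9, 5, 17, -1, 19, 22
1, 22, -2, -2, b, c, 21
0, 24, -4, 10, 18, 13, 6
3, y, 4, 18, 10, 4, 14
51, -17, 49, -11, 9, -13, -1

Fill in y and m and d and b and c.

Row 6 has 3 + 4 + 18 + 10 + 4 + 14 = 53; the blank must be 67 − 53 = 14.
Column 2 has -4 + 9 + 22 + 24 + 14 − 17 = 48; the blank must be 67 − 48 = 19.
Row 1 has 13 + 19 + 9 + 14 + 9 − 11 = 53; the blank must be 67 − 53 = 14.
Column 5 has 14 + 2 − 1 + 18 + 10 + 9 = 52; the blank must be 67 − 52 = 15.
Row 4 has 1 + 22 − 2 − 2 + 15 + 21 = 55; the blank must be 67 − 55 = 12.

y = 14, m = 19, d = 14, b = 15, c = 12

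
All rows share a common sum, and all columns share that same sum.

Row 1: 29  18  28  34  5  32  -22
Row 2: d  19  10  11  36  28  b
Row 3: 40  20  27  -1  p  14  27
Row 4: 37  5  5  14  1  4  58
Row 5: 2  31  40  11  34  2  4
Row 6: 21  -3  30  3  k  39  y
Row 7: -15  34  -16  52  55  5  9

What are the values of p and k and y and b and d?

Rows 1 and 4 both sum to 124, so that's the common total.
Row 3: 40 + 20 + 27 − 1 + 14 + 27 = 127, so its missing entry is 124 − 127 = -3.
Column 5: 5 + 36 − 3 + 1 + 34 + 55 = 128, so its missing entry is 124 − 128 = -4.
Row 6: 21 − 3 + 30 + 3 − 4 + 39 = 86, so its missing entry is 124 − 86 = 38.
Column 1: 29 + 40 + 37 + 2 + 21 − 15 = 114, so its missing entry is 124 − 114 = 10.
Row 2: 10 + 19 + 10 + 11 + 36 + 28 = 114, so its missing entry is 124 − 114 = 10.

p = -3, k = -4, y = 38, b = 10, d = 10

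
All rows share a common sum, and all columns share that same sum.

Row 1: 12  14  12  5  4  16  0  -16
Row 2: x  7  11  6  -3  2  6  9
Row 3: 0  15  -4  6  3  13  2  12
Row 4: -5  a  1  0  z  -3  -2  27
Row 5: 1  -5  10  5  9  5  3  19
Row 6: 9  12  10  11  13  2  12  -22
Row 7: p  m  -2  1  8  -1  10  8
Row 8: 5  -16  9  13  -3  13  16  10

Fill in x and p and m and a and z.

x = 9, p = 16, m = 7, a = 13, z = 16

Rows 1 and 3 both sum to 47, so that's the common total.
Column 5: 4 − 3 + 3 + 9 + 13 + 8 − 3 = 31, so its missing entry is 47 − 31 = 16.
Row 4: -5 + 1 + 0 + 16 − 3 − 2 + 27 = 34, so its missing entry is 47 − 34 = 13.
Column 2: 14 + 7 + 15 + 13 − 5 + 12 − 16 = 40, so its missing entry is 47 − 40 = 7.
Row 7: 7 − 2 + 1 + 8 − 1 + 10 + 8 = 31, so its missing entry is 47 − 31 = 16.
Row 2: 7 + 11 + 6 − 3 + 2 + 6 + 9 = 38, so its missing entry is 47 − 38 = 9.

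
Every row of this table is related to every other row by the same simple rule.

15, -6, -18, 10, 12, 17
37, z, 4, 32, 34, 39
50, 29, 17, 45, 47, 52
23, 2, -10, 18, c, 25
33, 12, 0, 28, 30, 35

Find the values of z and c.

z = 16, c = 20

The difference between any two rows is the same in every column — this is an addition table with the headers hidden.
Row 2 minus row 1 is 32 − 10 = 22, so its entry in column 2 is -6 + 22 = 16.
Row 4 minus row 1 is 18 − 10 = 8, so its entry in column 5 is 12 + 8 = 20.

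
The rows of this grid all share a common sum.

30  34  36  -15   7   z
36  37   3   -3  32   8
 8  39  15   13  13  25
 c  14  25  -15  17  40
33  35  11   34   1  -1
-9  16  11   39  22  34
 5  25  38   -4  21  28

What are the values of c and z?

c = 32, z = 21

Rows 2 and 5 both add up to 113, so every row sums to 113.
Row 4: 14 + 25 − 15 + 17 + 40 = 81, so the missing entry is 113 − 81 = 32.
Row 1: 30 + 34 + 36 − 15 + 7 = 92, so the missing entry is 113 − 92 = 21.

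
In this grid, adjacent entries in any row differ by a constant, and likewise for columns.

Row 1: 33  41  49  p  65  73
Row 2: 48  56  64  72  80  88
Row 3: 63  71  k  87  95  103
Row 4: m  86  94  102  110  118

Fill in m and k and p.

m = 78, k = 79, p = 57

Along each row the entries change by 8 per step; down each column they change by 15.
Row 4: from 86 at column 2, stepping by 8 to column 1 gives 78.
Row 3: from 63 at column 1, stepping by 8 to column 3 gives 79.
Row 1: from 33 at column 1, stepping by 8 to column 4 gives 57.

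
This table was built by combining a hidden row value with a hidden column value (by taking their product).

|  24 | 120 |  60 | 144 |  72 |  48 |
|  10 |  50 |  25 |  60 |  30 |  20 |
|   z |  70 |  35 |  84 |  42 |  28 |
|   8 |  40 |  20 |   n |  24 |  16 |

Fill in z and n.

Each row is a constant multiple of every other row — this is a multiplication table with the headers hidden.
Row 3 is 70/120 = 7/12 times row 1, so its entry in column 1 is 24 × 7/12 = 14.
Row 4 is 40/120 = 1/3 times row 1, so its entry in column 4 is 144 × 1/3 = 48.

z = 14, n = 48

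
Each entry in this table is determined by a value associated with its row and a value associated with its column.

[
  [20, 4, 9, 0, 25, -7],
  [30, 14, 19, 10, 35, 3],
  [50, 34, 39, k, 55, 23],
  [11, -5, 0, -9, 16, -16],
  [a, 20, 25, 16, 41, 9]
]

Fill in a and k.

a = 36, k = 30

The difference between any two rows is the same in every column — this is an addition table with the headers hidden.
Row 5 minus row 1 is 9 − (-7) = 16, so its entry in column 1 is 20 + 16 = 36.
Row 3 minus row 1 is 23 − (-7) = 30, so its entry in column 4 is 0 + 30 = 30.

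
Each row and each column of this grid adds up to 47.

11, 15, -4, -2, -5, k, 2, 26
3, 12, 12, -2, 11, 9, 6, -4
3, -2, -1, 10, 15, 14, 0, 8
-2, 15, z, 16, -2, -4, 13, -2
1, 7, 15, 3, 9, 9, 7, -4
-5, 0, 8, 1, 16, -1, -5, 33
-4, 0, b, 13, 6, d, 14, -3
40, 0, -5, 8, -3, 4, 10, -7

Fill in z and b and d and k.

The known cells in row 4 total 34, leaving 47 − 34 = 13 for the blank.
The known cells in column 3 total 38, leaving 47 − 38 = 9 for the blank.
The known cells in row 7 total 35, leaving 47 − 35 = 12 for the blank.
The known cells in row 1 total 43, leaving 47 − 43 = 4 for the blank.

z = 13, b = 9, d = 12, k = 4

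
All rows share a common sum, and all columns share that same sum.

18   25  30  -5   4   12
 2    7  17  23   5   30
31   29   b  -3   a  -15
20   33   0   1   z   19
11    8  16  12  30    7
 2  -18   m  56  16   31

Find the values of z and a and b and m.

z = 11, a = 18, b = 24, m = -3

Rows 1 and 2 both sum to 84, so that's the common total.
The known cells in row 6 total 87, leaving 84 − 87 = -3 for the blank.
The known cells in row 4 total 73, leaving 84 − 73 = 11 for the blank.
The known cells in column 5 total 66, leaving 84 − 66 = 18 for the blank.
The known cells in row 3 total 60, leaving 84 − 60 = 24 for the blank.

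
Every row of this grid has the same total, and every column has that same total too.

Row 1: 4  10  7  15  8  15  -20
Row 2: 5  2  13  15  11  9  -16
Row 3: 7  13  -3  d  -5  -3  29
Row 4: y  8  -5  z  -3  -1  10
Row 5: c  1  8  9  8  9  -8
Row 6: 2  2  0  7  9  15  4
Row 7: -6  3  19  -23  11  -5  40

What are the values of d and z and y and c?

d = 1, z = 15, y = 15, c = 12

Rows 1 and 2 both sum to 39, so that's the common total.
The known cells in row 3 total 38, leaving 39 − 38 = 1 for the blank.
The known cells in row 5 total 27, leaving 39 − 27 = 12 for the blank.
The known cells in column 4 total 24, leaving 39 − 24 = 15 for the blank.
The known cells in row 4 total 24, leaving 39 − 24 = 15 for the blank.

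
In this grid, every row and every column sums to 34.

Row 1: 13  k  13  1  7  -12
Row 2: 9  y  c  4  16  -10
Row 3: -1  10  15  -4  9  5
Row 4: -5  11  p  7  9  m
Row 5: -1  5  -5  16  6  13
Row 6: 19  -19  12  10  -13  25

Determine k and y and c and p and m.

k = 12, y = 15, c = 0, p = -1, m = 13

Row 1 has 13 + 13 + 1 + 7 − 12 = 22; the blank must be 34 − 22 = 12.
Column 2 has 12 + 10 + 11 + 5 − 19 = 19; the blank must be 34 − 19 = 15.
Row 2 has 9 + 15 + 4 + 16 − 10 = 34; the blank must be 34 − 34 = 0.
Column 3 has 13 + 0 + 15 − 5 + 12 = 35; the blank must be 34 − 35 = -1.
Row 4 has -5 + 11 − 1 + 7 + 9 = 21; the blank must be 34 − 21 = 13.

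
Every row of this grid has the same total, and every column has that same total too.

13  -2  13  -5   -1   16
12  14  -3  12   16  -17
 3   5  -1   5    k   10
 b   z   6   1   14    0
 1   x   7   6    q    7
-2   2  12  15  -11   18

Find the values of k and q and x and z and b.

k = 12, q = 4, x = 9, z = 6, b = 7

Rows 1 and 2 both sum to 34, so that's the common total.
Row 3 has 3 + 5 − 1 + 5 + 10 = 22; the blank must be 34 − 22 = 12.
Column 5 has -1 + 16 + 12 + 14 − 11 = 30; the blank must be 34 − 30 = 4.
Column 1 has 13 + 12 + 3 + 1 − 2 = 27; the blank must be 34 − 27 = 7.
Row 4 has 7 + 6 + 1 + 14 + 0 = 28; the blank must be 34 − 28 = 6.
Row 5 has 1 + 7 + 6 + 4 + 7 = 25; the blank must be 34 − 25 = 9.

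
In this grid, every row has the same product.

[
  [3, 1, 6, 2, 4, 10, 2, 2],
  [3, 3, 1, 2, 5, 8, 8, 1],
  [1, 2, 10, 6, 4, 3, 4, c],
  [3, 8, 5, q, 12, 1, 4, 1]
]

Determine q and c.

Rows 1 and 2 each multiply to 5760, so every row has product 5760.
Row 4: 3×8×5×12×1×4×1 = 5760, so the missing entry is 5760 ÷ 5760 = 1.
Row 3: 1×2×10×6×4×3×4 = 5760, so the missing entry is 5760 ÷ 5760 = 1.

q = 1, c = 1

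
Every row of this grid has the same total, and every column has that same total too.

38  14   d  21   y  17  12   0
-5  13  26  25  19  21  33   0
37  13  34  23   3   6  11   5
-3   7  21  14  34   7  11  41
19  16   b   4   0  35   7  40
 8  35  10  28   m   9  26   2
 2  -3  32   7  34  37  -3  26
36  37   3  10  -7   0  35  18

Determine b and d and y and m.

Rows 2 and 3 both sum to 132, so that's the common total.
The known cells in row 6 total 118, leaving 132 − 118 = 14 for the blank.
The known cells in column 5 total 97, leaving 132 − 97 = 35 for the blank.
The known cells in row 1 total 137, leaving 132 − 137 = -5 for the blank.
The known cells in row 5 total 121, leaving 132 − 121 = 11 for the blank.

b = 11, d = -5, y = 35, m = 14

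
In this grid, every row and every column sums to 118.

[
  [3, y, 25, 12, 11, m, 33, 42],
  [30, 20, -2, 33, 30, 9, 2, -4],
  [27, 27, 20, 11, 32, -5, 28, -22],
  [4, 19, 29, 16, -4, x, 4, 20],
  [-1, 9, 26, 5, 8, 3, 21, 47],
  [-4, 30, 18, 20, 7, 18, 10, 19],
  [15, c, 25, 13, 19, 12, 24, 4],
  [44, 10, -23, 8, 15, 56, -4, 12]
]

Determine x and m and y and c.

x = 30, m = -5, y = -3, c = 6

Row 7: 15 + 25 + 13 + 19 + 12 + 24 + 4 = 112, so its missing entry is 118 − 112 = 6.
Column 2: 20 + 27 + 19 + 9 + 30 + 6 + 10 = 121, so its missing entry is 118 − 121 = -3.
Row 4: 4 + 19 + 29 + 16 − 4 + 4 + 20 = 88, so its missing entry is 118 − 88 = 30.
Row 1: 3 − 3 + 25 + 12 + 11 + 33 + 42 = 123, so its missing entry is 118 − 123 = -5.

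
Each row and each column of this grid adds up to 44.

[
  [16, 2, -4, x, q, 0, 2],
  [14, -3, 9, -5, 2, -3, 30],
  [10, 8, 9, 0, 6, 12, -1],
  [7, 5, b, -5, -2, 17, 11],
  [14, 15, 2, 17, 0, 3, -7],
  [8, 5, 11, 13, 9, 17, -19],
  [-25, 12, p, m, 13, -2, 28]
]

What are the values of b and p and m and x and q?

The known cells in column 5 total 28, leaving 44 − 28 = 16 for the blank.
The known cells in row 1 total 32, leaving 44 − 32 = 12 for the blank.
The known cells in row 4 total 33, leaving 44 − 33 = 11 for the blank.
The known cells in column 3 total 38, leaving 44 − 38 = 6 for the blank.
The known cells in row 7 total 32, leaving 44 − 32 = 12 for the blank.

b = 11, p = 6, m = 12, x = 12, q = 16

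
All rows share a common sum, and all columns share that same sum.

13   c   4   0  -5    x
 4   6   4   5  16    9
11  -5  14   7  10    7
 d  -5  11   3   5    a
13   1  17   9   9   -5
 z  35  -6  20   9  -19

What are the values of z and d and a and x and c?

Rows 2 and 3 both sum to 44, so that's the common total.
Column 2 has 6 − 5 − 5 + 1 + 35 = 32; the blank must be 44 − 32 = 12.
Row 6 has 35 − 6 + 20 + 9 − 19 = 39; the blank must be 44 − 39 = 5.
Column 1 has 13 + 4 + 11 + 13 + 5 = 46; the blank must be 44 − 46 = -2.
Row 1 has 13 + 12 + 4 + 0 − 5 = 24; the blank must be 44 − 24 = 20.
Row 4 has -2 − 5 + 11 + 3 + 5 = 12; the blank must be 44 − 12 = 32.

z = 5, d = -2, a = 32, x = 20, c = 12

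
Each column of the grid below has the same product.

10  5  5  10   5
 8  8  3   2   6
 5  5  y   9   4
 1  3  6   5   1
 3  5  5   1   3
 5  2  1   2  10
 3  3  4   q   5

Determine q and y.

Columns 1 and 5 each multiply to 18000, so every column has product 18000.
Column 4: 10×2×9×5×1×2 = 1800, so the missing entry is 18000 ÷ 1800 = 10.
Column 3: 5×3×6×5×1×4 = 1800, so the missing entry is 18000 ÷ 1800 = 10.

q = 10, y = 10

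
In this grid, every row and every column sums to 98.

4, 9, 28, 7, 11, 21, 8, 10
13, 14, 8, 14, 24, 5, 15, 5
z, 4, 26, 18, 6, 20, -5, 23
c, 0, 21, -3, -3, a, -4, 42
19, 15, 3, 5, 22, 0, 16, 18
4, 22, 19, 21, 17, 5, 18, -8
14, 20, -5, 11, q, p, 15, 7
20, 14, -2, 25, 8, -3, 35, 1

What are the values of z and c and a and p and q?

z = 6, c = 18, a = 27, p = 23, q = 13

Row 3 has 4 + 26 + 18 + 6 + 20 − 5 + 23 = 92; the blank must be 98 − 92 = 6.
Column 5 has 11 + 24 + 6 − 3 + 22 + 17 + 8 = 85; the blank must be 98 − 85 = 13.
Row 7 has 14 + 20 − 5 + 11 + 13 + 15 + 7 = 75; the blank must be 98 − 75 = 23.
Column 1 has 4 + 13 + 6 + 19 + 4 + 14 + 20 = 80; the blank must be 98 − 80 = 18.
Row 4 has 18 + 0 + 21 − 3 − 3 − 4 + 42 = 71; the blank must be 98 − 71 = 27.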